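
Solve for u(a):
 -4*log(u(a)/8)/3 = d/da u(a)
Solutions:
 -3*Integral(1/(-log(_y) + 3*log(2)), (_y, u(a)))/4 = C1 - a


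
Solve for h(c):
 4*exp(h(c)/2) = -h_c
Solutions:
 h(c) = 2*log(1/(C1 + 4*c)) + 2*log(2)


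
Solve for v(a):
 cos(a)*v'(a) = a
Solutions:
 v(a) = C1 + Integral(a/cos(a), a)


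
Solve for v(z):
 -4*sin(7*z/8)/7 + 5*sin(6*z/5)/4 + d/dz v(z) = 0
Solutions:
 v(z) = C1 - 32*cos(7*z/8)/49 + 25*cos(6*z/5)/24


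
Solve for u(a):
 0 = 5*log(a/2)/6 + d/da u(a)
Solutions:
 u(a) = C1 - 5*a*log(a)/6 + 5*a*log(2)/6 + 5*a/6


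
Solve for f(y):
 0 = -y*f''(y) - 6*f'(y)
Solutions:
 f(y) = C1 + C2/y^5


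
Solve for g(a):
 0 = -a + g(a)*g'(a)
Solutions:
 g(a) = -sqrt(C1 + a^2)
 g(a) = sqrt(C1 + a^2)


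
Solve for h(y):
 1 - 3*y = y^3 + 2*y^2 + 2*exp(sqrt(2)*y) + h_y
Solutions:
 h(y) = C1 - y^4/4 - 2*y^3/3 - 3*y^2/2 + y - sqrt(2)*exp(sqrt(2)*y)


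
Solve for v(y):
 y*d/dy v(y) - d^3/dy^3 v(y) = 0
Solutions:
 v(y) = C1 + Integral(C2*airyai(y) + C3*airybi(y), y)


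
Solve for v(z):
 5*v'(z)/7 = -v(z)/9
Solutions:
 v(z) = C1*exp(-7*z/45)


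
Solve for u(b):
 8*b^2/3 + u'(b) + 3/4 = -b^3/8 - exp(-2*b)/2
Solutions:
 u(b) = C1 - b^4/32 - 8*b^3/9 - 3*b/4 + exp(-2*b)/4


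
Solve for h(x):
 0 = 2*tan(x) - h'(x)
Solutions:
 h(x) = C1 - 2*log(cos(x))


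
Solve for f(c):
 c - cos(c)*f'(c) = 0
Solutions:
 f(c) = C1 + Integral(c/cos(c), c)


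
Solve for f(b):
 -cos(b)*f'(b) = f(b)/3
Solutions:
 f(b) = C1*(sin(b) - 1)^(1/6)/(sin(b) + 1)^(1/6)


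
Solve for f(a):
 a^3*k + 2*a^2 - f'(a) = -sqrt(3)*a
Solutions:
 f(a) = C1 + a^4*k/4 + 2*a^3/3 + sqrt(3)*a^2/2


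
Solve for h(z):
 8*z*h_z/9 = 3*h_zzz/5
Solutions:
 h(z) = C1 + Integral(C2*airyai(2*5^(1/3)*z/3) + C3*airybi(2*5^(1/3)*z/3), z)


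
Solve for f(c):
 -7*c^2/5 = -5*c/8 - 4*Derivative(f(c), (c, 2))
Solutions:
 f(c) = C1 + C2*c + 7*c^4/240 - 5*c^3/192


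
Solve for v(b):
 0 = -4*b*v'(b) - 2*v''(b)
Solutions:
 v(b) = C1 + C2*erf(b)


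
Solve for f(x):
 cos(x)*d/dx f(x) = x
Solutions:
 f(x) = C1 + Integral(x/cos(x), x)


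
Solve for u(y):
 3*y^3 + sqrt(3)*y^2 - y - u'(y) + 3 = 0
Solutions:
 u(y) = C1 + 3*y^4/4 + sqrt(3)*y^3/3 - y^2/2 + 3*y


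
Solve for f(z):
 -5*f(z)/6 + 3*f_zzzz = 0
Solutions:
 f(z) = C1*exp(-2^(3/4)*sqrt(3)*5^(1/4)*z/6) + C2*exp(2^(3/4)*sqrt(3)*5^(1/4)*z/6) + C3*sin(2^(3/4)*sqrt(3)*5^(1/4)*z/6) + C4*cos(2^(3/4)*sqrt(3)*5^(1/4)*z/6)


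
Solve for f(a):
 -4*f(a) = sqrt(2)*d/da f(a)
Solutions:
 f(a) = C1*exp(-2*sqrt(2)*a)


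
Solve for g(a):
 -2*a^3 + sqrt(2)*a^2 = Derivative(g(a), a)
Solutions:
 g(a) = C1 - a^4/2 + sqrt(2)*a^3/3


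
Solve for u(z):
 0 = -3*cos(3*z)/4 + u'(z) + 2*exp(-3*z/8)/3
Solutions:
 u(z) = C1 + sin(3*z)/4 + 16*exp(-3*z/8)/9


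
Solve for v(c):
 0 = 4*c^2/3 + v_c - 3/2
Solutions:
 v(c) = C1 - 4*c^3/9 + 3*c/2


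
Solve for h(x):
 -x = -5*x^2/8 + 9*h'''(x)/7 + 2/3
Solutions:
 h(x) = C1 + C2*x + C3*x^2 + 7*x^5/864 - 7*x^4/216 - 7*x^3/81


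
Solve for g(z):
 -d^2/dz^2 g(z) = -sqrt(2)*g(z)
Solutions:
 g(z) = C1*exp(-2^(1/4)*z) + C2*exp(2^(1/4)*z)


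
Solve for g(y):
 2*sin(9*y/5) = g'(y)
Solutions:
 g(y) = C1 - 10*cos(9*y/5)/9


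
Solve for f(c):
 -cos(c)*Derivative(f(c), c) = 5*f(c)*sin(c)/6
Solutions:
 f(c) = C1*cos(c)^(5/6)


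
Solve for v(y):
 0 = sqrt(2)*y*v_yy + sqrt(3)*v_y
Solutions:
 v(y) = C1 + C2*y^(1 - sqrt(6)/2)


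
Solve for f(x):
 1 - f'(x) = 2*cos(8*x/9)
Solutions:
 f(x) = C1 + x - 9*sin(8*x/9)/4


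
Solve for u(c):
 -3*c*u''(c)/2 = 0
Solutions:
 u(c) = C1 + C2*c


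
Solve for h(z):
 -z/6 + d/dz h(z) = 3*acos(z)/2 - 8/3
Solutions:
 h(z) = C1 + z^2/12 + 3*z*acos(z)/2 - 8*z/3 - 3*sqrt(1 - z^2)/2


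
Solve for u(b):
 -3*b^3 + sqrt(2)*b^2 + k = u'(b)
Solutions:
 u(b) = C1 - 3*b^4/4 + sqrt(2)*b^3/3 + b*k


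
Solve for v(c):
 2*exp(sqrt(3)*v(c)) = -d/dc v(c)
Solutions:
 v(c) = sqrt(3)*(2*log(1/(C1 + 2*c)) - log(3))/6


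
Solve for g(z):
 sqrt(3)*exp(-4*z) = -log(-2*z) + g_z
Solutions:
 g(z) = C1 + z*log(-z) + z*(-1 + log(2)) - sqrt(3)*exp(-4*z)/4


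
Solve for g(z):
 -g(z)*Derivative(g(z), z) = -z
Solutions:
 g(z) = -sqrt(C1 + z^2)
 g(z) = sqrt(C1 + z^2)


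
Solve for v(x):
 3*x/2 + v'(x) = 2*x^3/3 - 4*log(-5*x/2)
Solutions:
 v(x) = C1 + x^4/6 - 3*x^2/4 - 4*x*log(-x) + 4*x*(-log(5) + log(2) + 1)


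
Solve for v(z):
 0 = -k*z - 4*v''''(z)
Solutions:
 v(z) = C1 + C2*z + C3*z^2 + C4*z^3 - k*z^5/480


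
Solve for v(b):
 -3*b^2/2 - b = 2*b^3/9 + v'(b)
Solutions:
 v(b) = C1 - b^4/18 - b^3/2 - b^2/2


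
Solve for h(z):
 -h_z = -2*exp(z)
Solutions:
 h(z) = C1 + 2*exp(z)


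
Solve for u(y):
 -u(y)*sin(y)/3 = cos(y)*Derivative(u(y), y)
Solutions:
 u(y) = C1*cos(y)^(1/3)


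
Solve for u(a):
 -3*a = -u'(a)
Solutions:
 u(a) = C1 + 3*a^2/2


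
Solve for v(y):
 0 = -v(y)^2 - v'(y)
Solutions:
 v(y) = 1/(C1 + y)


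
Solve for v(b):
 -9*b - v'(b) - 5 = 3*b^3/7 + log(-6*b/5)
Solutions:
 v(b) = C1 - 3*b^4/28 - 9*b^2/2 - b*log(-b) + b*(-4 - log(6) + log(5))


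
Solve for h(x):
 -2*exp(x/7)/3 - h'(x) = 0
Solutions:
 h(x) = C1 - 14*exp(x/7)/3


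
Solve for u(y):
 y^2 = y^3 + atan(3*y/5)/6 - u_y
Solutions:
 u(y) = C1 + y^4/4 - y^3/3 + y*atan(3*y/5)/6 - 5*log(9*y^2 + 25)/36


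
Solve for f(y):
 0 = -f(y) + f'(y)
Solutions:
 f(y) = C1*exp(y)


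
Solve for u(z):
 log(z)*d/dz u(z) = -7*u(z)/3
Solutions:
 u(z) = C1*exp(-7*li(z)/3)


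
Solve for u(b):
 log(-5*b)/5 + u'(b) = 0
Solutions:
 u(b) = C1 - b*log(-b)/5 + b*(1 - log(5))/5


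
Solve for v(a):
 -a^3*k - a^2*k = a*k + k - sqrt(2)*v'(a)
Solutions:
 v(a) = C1 + sqrt(2)*a^4*k/8 + sqrt(2)*a^3*k/6 + sqrt(2)*a^2*k/4 + sqrt(2)*a*k/2


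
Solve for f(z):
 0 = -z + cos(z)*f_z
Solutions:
 f(z) = C1 + Integral(z/cos(z), z)


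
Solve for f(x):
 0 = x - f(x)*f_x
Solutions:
 f(x) = -sqrt(C1 + x^2)
 f(x) = sqrt(C1 + x^2)


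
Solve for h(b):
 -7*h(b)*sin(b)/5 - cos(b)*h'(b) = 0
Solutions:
 h(b) = C1*cos(b)^(7/5)


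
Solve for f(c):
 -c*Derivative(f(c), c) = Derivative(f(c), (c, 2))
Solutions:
 f(c) = C1 + C2*erf(sqrt(2)*c/2)


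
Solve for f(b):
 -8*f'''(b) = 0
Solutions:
 f(b) = C1 + C2*b + C3*b^2


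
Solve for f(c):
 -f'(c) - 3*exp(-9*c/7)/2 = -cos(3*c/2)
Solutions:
 f(c) = C1 + 2*sin(3*c/2)/3 + 7*exp(-9*c/7)/6


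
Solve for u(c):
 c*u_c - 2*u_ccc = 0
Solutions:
 u(c) = C1 + Integral(C2*airyai(2^(2/3)*c/2) + C3*airybi(2^(2/3)*c/2), c)


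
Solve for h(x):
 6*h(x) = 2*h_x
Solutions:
 h(x) = C1*exp(3*x)


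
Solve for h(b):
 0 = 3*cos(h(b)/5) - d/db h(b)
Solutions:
 -3*b - 5*log(sin(h(b)/5) - 1)/2 + 5*log(sin(h(b)/5) + 1)/2 = C1


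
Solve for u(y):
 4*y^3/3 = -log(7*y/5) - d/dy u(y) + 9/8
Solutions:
 u(y) = C1 - y^4/3 - y*log(y) + y*log(5/7) + 17*y/8


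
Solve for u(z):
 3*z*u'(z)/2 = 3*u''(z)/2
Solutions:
 u(z) = C1 + C2*erfi(sqrt(2)*z/2)


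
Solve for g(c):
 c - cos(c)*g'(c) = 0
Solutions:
 g(c) = C1 + Integral(c/cos(c), c)


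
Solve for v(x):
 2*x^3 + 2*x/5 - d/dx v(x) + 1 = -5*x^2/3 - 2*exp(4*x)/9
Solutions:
 v(x) = C1 + x^4/2 + 5*x^3/9 + x^2/5 + x + exp(4*x)/18


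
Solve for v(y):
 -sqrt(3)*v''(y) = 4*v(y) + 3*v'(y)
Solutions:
 v(y) = (C1*sin(sqrt(3)*y*sqrt(-9 + 16*sqrt(3))/6) + C2*cos(sqrt(3)*y*sqrt(-9 + 16*sqrt(3))/6))*exp(-sqrt(3)*y/2)


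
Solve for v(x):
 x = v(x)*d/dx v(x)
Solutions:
 v(x) = -sqrt(C1 + x^2)
 v(x) = sqrt(C1 + x^2)


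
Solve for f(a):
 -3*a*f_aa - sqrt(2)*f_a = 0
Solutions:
 f(a) = C1 + C2*a^(1 - sqrt(2)/3)


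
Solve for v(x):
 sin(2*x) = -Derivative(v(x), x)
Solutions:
 v(x) = C1 + cos(2*x)/2


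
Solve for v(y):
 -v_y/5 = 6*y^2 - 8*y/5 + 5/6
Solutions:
 v(y) = C1 - 10*y^3 + 4*y^2 - 25*y/6


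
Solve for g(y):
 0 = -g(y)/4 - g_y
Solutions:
 g(y) = C1*exp(-y/4)


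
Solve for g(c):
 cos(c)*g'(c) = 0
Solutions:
 g(c) = C1


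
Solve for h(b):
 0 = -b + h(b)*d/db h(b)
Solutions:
 h(b) = -sqrt(C1 + b^2)
 h(b) = sqrt(C1 + b^2)


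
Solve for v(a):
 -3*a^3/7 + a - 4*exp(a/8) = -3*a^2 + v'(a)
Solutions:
 v(a) = C1 - 3*a^4/28 + a^3 + a^2/2 - 32*exp(a/8)


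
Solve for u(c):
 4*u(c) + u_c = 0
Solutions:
 u(c) = C1*exp(-4*c)


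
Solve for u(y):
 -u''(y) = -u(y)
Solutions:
 u(y) = C1*exp(-y) + C2*exp(y)


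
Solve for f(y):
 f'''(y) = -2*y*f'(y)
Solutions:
 f(y) = C1 + Integral(C2*airyai(-2^(1/3)*y) + C3*airybi(-2^(1/3)*y), y)


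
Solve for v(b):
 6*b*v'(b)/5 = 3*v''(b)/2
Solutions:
 v(b) = C1 + C2*erfi(sqrt(10)*b/5)


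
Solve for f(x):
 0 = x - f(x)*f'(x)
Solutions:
 f(x) = -sqrt(C1 + x^2)
 f(x) = sqrt(C1 + x^2)


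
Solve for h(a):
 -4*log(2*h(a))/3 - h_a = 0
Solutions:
 3*Integral(1/(log(_y) + log(2)), (_y, h(a)))/4 = C1 - a


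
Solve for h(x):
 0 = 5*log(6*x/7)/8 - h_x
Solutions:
 h(x) = C1 + 5*x*log(x)/8 - 5*x*log(7)/8 - 5*x/8 + 5*x*log(6)/8


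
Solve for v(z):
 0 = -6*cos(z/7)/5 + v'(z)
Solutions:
 v(z) = C1 + 42*sin(z/7)/5


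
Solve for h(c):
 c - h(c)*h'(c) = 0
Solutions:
 h(c) = -sqrt(C1 + c^2)
 h(c) = sqrt(C1 + c^2)


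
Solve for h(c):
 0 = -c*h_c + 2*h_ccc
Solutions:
 h(c) = C1 + Integral(C2*airyai(2^(2/3)*c/2) + C3*airybi(2^(2/3)*c/2), c)


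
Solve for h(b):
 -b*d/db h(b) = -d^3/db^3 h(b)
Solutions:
 h(b) = C1 + Integral(C2*airyai(b) + C3*airybi(b), b)


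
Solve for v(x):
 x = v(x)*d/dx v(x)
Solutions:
 v(x) = -sqrt(C1 + x^2)
 v(x) = sqrt(C1 + x^2)


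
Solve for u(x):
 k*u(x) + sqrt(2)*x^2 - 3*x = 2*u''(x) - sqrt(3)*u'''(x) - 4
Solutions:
 u(x) = C1*exp(x*(2^(2/3)*sqrt(3)*(81*k + sqrt((81*k - 16)^2 - 256) - 16)^(1/3) - 3*2^(2/3)*I*(81*k + sqrt((81*k - 16)^2 - 256) - 16)^(1/3) + 8*sqrt(3) - 96*2^(1/3)/((-sqrt(3) + 3*I)*(81*k + sqrt((81*k - 16)^2 - 256) - 16)^(1/3)))/36) + C2*exp(x*(2^(2/3)*sqrt(3)*(81*k + sqrt((81*k - 16)^2 - 256) - 16)^(1/3) + 3*2^(2/3)*I*(81*k + sqrt((81*k - 16)^2 - 256) - 16)^(1/3) + 8*sqrt(3) + 96*2^(1/3)/((sqrt(3) + 3*I)*(81*k + sqrt((81*k - 16)^2 - 256) - 16)^(1/3)))/36) + C3*exp(sqrt(3)*x*(-2^(2/3)*(81*k + sqrt((81*k - 16)^2 - 256) - 16)^(1/3) + 4 - 8*2^(1/3)/(81*k + sqrt((81*k - 16)^2 - 256) - 16)^(1/3))/18) - sqrt(2)*x^2/k + 3*x/k - 4/k - 4*sqrt(2)/k^2


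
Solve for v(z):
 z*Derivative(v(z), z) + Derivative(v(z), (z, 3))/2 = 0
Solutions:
 v(z) = C1 + Integral(C2*airyai(-2^(1/3)*z) + C3*airybi(-2^(1/3)*z), z)


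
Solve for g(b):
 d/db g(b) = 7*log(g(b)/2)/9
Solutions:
 9*Integral(1/(-log(_y) + log(2)), (_y, g(b)))/7 = C1 - b


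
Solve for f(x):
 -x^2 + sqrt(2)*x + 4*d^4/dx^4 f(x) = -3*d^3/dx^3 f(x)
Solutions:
 f(x) = C1 + C2*x + C3*x^2 + C4*exp(-3*x/4) + x^5/180 - x^4*(3*sqrt(2) + 8)/216 + 2*x^3*(3*sqrt(2) + 8)/81


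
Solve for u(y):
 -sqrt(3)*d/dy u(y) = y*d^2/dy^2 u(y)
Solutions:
 u(y) = C1 + C2*y^(1 - sqrt(3))


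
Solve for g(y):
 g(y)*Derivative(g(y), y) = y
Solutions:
 g(y) = -sqrt(C1 + y^2)
 g(y) = sqrt(C1 + y^2)


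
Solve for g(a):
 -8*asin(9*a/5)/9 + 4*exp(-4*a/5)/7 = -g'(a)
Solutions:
 g(a) = C1 + 8*a*asin(9*a/5)/9 + 8*sqrt(25 - 81*a^2)/81 + 5*exp(-4*a/5)/7


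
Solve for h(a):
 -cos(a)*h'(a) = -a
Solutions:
 h(a) = C1 + Integral(a/cos(a), a)


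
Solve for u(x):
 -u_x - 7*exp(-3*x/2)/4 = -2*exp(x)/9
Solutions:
 u(x) = C1 + 2*exp(x)/9 + 7*exp(-3*x/2)/6


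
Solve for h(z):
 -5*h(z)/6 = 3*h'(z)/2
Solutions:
 h(z) = C1*exp(-5*z/9)


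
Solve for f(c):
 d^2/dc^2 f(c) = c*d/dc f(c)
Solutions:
 f(c) = C1 + C2*erfi(sqrt(2)*c/2)


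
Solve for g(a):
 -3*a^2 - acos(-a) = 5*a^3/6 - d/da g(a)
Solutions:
 g(a) = C1 + 5*a^4/24 + a^3 + a*acos(-a) + sqrt(1 - a^2)


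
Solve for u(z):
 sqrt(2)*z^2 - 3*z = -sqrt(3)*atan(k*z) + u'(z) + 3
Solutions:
 u(z) = C1 + sqrt(2)*z^3/3 - 3*z^2/2 - 3*z + sqrt(3)*Piecewise((z*atan(k*z) - log(k^2*z^2 + 1)/(2*k), Ne(k, 0)), (0, True))


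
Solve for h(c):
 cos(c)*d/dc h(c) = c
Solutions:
 h(c) = C1 + Integral(c/cos(c), c)


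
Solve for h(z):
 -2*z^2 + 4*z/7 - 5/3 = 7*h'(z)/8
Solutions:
 h(z) = C1 - 16*z^3/21 + 16*z^2/49 - 40*z/21


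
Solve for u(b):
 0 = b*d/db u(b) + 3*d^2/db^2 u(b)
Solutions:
 u(b) = C1 + C2*erf(sqrt(6)*b/6)


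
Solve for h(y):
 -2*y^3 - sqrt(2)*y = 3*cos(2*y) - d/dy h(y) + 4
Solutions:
 h(y) = C1 + y^4/2 + sqrt(2)*y^2/2 + 4*y + 3*sin(2*y)/2


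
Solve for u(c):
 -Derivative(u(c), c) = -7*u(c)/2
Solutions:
 u(c) = C1*exp(7*c/2)


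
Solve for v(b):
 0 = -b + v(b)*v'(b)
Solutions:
 v(b) = -sqrt(C1 + b^2)
 v(b) = sqrt(C1 + b^2)


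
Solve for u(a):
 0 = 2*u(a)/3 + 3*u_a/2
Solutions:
 u(a) = C1*exp(-4*a/9)


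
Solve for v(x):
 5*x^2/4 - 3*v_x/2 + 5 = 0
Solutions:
 v(x) = C1 + 5*x^3/18 + 10*x/3


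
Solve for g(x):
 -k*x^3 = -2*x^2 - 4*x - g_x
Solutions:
 g(x) = C1 + k*x^4/4 - 2*x^3/3 - 2*x^2


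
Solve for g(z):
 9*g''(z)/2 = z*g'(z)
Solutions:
 g(z) = C1 + C2*erfi(z/3)


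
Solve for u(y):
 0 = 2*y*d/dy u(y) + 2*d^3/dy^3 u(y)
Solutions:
 u(y) = C1 + Integral(C2*airyai(-y) + C3*airybi(-y), y)


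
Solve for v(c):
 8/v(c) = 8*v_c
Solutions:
 v(c) = -sqrt(C1 + 2*c)
 v(c) = sqrt(C1 + 2*c)


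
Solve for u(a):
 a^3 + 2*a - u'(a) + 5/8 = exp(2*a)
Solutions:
 u(a) = C1 + a^4/4 + a^2 + 5*a/8 - exp(2*a)/2


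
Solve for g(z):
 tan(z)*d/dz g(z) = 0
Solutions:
 g(z) = C1


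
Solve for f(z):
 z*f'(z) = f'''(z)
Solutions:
 f(z) = C1 + Integral(C2*airyai(z) + C3*airybi(z), z)


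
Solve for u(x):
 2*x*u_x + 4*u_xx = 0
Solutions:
 u(x) = C1 + C2*erf(x/2)


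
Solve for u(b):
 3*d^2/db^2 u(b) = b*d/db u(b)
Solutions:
 u(b) = C1 + C2*erfi(sqrt(6)*b/6)


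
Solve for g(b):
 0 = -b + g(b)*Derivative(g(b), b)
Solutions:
 g(b) = -sqrt(C1 + b^2)
 g(b) = sqrt(C1 + b^2)


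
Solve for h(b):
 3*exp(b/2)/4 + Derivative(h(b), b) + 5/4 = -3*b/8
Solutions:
 h(b) = C1 - 3*b^2/16 - 5*b/4 - 3*exp(b/2)/2


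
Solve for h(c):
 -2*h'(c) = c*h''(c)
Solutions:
 h(c) = C1 + C2/c


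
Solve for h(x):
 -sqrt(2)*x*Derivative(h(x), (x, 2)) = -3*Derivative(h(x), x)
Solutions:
 h(x) = C1 + C2*x^(1 + 3*sqrt(2)/2)


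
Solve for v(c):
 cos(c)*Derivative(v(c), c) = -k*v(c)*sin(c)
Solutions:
 v(c) = C1*exp(k*log(cos(c)))


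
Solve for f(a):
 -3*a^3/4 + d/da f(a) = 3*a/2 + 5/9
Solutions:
 f(a) = C1 + 3*a^4/16 + 3*a^2/4 + 5*a/9


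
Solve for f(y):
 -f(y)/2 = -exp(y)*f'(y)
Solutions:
 f(y) = C1*exp(-exp(-y)/2)


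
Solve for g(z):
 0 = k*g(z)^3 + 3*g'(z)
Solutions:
 g(z) = -sqrt(6)*sqrt(-1/(C1 - k*z))/2
 g(z) = sqrt(6)*sqrt(-1/(C1 - k*z))/2


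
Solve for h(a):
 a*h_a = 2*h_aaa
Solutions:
 h(a) = C1 + Integral(C2*airyai(2^(2/3)*a/2) + C3*airybi(2^(2/3)*a/2), a)


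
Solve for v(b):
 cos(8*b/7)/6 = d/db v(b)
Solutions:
 v(b) = C1 + 7*sin(8*b/7)/48


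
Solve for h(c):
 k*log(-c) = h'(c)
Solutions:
 h(c) = C1 + c*k*log(-c) - c*k


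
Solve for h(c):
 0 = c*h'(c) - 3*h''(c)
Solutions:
 h(c) = C1 + C2*erfi(sqrt(6)*c/6)


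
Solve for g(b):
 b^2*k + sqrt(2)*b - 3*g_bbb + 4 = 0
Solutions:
 g(b) = C1 + C2*b + C3*b^2 + b^5*k/180 + sqrt(2)*b^4/72 + 2*b^3/9


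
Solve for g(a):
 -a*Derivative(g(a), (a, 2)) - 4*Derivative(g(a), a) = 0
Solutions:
 g(a) = C1 + C2/a^3


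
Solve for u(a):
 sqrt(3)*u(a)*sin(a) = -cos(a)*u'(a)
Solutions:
 u(a) = C1*cos(a)^(sqrt(3))


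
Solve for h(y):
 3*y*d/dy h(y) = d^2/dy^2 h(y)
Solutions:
 h(y) = C1 + C2*erfi(sqrt(6)*y/2)


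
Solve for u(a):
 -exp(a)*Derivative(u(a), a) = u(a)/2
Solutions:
 u(a) = C1*exp(exp(-a)/2)


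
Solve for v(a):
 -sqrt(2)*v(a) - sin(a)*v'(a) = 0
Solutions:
 v(a) = C1*(cos(a) + 1)^(sqrt(2)/2)/(cos(a) - 1)^(sqrt(2)/2)


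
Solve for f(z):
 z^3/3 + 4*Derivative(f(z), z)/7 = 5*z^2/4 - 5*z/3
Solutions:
 f(z) = C1 - 7*z^4/48 + 35*z^3/48 - 35*z^2/24


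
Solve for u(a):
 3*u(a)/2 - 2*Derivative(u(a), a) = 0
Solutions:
 u(a) = C1*exp(3*a/4)


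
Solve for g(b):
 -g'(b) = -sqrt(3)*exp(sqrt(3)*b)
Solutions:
 g(b) = C1 + exp(sqrt(3)*b)


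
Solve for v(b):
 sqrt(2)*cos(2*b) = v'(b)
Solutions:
 v(b) = C1 + sqrt(2)*sin(2*b)/2


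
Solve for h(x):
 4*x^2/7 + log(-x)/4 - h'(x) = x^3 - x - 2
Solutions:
 h(x) = C1 - x^4/4 + 4*x^3/21 + x^2/2 + x*log(-x)/4 + 7*x/4


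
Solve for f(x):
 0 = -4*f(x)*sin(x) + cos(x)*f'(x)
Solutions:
 f(x) = C1/cos(x)^4


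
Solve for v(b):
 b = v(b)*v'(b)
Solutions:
 v(b) = -sqrt(C1 + b^2)
 v(b) = sqrt(C1 + b^2)


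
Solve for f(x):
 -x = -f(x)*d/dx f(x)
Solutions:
 f(x) = -sqrt(C1 + x^2)
 f(x) = sqrt(C1 + x^2)


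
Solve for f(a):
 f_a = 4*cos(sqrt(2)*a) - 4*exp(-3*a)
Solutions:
 f(a) = C1 + 2*sqrt(2)*sin(sqrt(2)*a) + 4*exp(-3*a)/3


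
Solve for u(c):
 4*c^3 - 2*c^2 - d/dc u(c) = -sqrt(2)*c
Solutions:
 u(c) = C1 + c^4 - 2*c^3/3 + sqrt(2)*c^2/2


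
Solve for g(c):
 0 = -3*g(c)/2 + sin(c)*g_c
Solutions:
 g(c) = C1*(cos(c) - 1)^(3/4)/(cos(c) + 1)^(3/4)


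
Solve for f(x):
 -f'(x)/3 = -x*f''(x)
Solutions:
 f(x) = C1 + C2*x^(4/3)


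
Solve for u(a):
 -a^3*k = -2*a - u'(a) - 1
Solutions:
 u(a) = C1 + a^4*k/4 - a^2 - a


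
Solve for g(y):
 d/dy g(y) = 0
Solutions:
 g(y) = C1


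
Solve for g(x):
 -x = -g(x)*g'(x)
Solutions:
 g(x) = -sqrt(C1 + x^2)
 g(x) = sqrt(C1 + x^2)


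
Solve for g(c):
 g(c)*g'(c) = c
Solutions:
 g(c) = -sqrt(C1 + c^2)
 g(c) = sqrt(C1 + c^2)


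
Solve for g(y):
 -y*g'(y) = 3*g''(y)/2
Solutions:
 g(y) = C1 + C2*erf(sqrt(3)*y/3)


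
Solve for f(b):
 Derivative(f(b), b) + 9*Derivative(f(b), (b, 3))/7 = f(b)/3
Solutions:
 f(b) = C1*exp(-b*(-2*18^(1/3)*7^(2/3)/(9 + sqrt(165))^(1/3) + 84^(1/3)*(9 + sqrt(165))^(1/3))/36)*sin(3^(1/6)*b*(6*2^(1/3)*7^(2/3)/(9 + sqrt(165))^(1/3) + 28^(1/3)*3^(2/3)*(9 + sqrt(165))^(1/3))/36) + C2*exp(-b*(-2*18^(1/3)*7^(2/3)/(9 + sqrt(165))^(1/3) + 84^(1/3)*(9 + sqrt(165))^(1/3))/36)*cos(3^(1/6)*b*(6*2^(1/3)*7^(2/3)/(9 + sqrt(165))^(1/3) + 28^(1/3)*3^(2/3)*(9 + sqrt(165))^(1/3))/36) + C3*exp(b*(-2*18^(1/3)*7^(2/3)/(9 + sqrt(165))^(1/3) + 84^(1/3)*(9 + sqrt(165))^(1/3))/18)


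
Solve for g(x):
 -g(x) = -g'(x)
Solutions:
 g(x) = C1*exp(x)


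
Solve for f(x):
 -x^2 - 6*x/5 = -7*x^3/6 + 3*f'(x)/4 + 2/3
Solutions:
 f(x) = C1 + 7*x^4/18 - 4*x^3/9 - 4*x^2/5 - 8*x/9


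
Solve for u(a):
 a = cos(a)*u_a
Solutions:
 u(a) = C1 + Integral(a/cos(a), a)


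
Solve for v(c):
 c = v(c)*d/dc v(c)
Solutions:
 v(c) = -sqrt(C1 + c^2)
 v(c) = sqrt(C1 + c^2)


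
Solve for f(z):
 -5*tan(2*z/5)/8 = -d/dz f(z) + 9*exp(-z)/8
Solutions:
 f(z) = C1 + 25*log(tan(2*z/5)^2 + 1)/32 - 9*exp(-z)/8


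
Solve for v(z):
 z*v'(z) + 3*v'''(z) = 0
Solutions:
 v(z) = C1 + Integral(C2*airyai(-3^(2/3)*z/3) + C3*airybi(-3^(2/3)*z/3), z)


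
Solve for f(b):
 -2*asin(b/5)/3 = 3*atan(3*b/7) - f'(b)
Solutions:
 f(b) = C1 + 2*b*asin(b/5)/3 + 3*b*atan(3*b/7) + 2*sqrt(25 - b^2)/3 - 7*log(9*b^2 + 49)/2


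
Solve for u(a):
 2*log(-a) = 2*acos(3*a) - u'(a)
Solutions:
 u(a) = C1 - 2*a*log(-a) + 2*a*acos(3*a) + 2*a - 2*sqrt(1 - 9*a^2)/3


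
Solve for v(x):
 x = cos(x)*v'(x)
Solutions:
 v(x) = C1 + Integral(x/cos(x), x)


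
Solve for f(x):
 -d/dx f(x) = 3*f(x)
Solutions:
 f(x) = C1*exp(-3*x)


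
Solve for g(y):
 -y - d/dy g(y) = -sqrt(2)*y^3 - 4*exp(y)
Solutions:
 g(y) = C1 + sqrt(2)*y^4/4 - y^2/2 + 4*exp(y)


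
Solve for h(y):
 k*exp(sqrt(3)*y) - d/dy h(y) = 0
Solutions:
 h(y) = C1 + sqrt(3)*k*exp(sqrt(3)*y)/3


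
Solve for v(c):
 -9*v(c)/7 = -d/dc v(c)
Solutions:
 v(c) = C1*exp(9*c/7)


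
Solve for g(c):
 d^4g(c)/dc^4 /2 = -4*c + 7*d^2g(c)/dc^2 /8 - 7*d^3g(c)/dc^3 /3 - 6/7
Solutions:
 g(c) = C1 + C2*c + C3*exp(c*(-14 + sqrt(259))/6) + C4*exp(-c*(14 + sqrt(259))/6) + 16*c^3/21 + 968*c^2/147


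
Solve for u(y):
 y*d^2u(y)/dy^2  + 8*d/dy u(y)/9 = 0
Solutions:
 u(y) = C1 + C2*y^(1/9)


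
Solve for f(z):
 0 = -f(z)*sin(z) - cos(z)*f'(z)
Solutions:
 f(z) = C1*cos(z)


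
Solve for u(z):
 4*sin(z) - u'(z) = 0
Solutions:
 u(z) = C1 - 4*cos(z)


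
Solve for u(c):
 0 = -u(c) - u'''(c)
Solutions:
 u(c) = C3*exp(-c) + (C1*sin(sqrt(3)*c/2) + C2*cos(sqrt(3)*c/2))*exp(c/2)


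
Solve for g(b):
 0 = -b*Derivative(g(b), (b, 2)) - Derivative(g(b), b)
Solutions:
 g(b) = C1 + C2*log(b)


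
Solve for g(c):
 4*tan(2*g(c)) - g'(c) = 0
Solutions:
 g(c) = -asin(C1*exp(8*c))/2 + pi/2
 g(c) = asin(C1*exp(8*c))/2


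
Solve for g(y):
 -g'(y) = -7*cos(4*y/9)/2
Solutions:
 g(y) = C1 + 63*sin(4*y/9)/8


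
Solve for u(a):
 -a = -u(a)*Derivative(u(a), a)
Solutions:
 u(a) = -sqrt(C1 + a^2)
 u(a) = sqrt(C1 + a^2)


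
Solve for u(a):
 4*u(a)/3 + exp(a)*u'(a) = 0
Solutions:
 u(a) = C1*exp(4*exp(-a)/3)


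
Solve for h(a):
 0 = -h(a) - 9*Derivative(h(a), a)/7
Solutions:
 h(a) = C1*exp(-7*a/9)


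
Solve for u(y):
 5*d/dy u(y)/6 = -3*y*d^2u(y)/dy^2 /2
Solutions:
 u(y) = C1 + C2*y^(4/9)


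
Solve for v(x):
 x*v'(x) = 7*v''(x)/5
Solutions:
 v(x) = C1 + C2*erfi(sqrt(70)*x/14)


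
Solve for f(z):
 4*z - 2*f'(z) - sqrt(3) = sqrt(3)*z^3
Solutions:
 f(z) = C1 - sqrt(3)*z^4/8 + z^2 - sqrt(3)*z/2


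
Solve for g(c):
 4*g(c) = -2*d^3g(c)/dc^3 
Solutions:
 g(c) = C3*exp(-2^(1/3)*c) + (C1*sin(2^(1/3)*sqrt(3)*c/2) + C2*cos(2^(1/3)*sqrt(3)*c/2))*exp(2^(1/3)*c/2)


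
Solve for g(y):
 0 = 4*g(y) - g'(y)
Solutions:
 g(y) = C1*exp(4*y)


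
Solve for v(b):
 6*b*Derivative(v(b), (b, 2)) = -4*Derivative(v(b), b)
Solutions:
 v(b) = C1 + C2*b^(1/3)


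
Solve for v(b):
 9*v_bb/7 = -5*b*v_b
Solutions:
 v(b) = C1 + C2*erf(sqrt(70)*b/6)


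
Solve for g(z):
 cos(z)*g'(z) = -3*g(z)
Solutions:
 g(z) = C1*(sin(z) - 1)^(3/2)/(sin(z) + 1)^(3/2)


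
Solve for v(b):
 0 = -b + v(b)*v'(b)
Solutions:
 v(b) = -sqrt(C1 + b^2)
 v(b) = sqrt(C1 + b^2)


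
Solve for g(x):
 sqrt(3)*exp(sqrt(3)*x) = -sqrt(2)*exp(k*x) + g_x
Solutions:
 g(x) = C1 + exp(sqrt(3)*x) + sqrt(2)*exp(k*x)/k


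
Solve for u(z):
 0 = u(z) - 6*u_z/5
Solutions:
 u(z) = C1*exp(5*z/6)


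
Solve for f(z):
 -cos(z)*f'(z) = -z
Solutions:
 f(z) = C1 + Integral(z/cos(z), z)


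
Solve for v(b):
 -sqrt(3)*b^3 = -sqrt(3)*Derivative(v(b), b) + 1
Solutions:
 v(b) = C1 + b^4/4 + sqrt(3)*b/3


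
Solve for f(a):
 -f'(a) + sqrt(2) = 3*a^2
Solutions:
 f(a) = C1 - a^3 + sqrt(2)*a


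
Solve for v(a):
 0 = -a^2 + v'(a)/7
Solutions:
 v(a) = C1 + 7*a^3/3


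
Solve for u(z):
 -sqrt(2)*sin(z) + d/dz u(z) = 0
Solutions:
 u(z) = C1 - sqrt(2)*cos(z)


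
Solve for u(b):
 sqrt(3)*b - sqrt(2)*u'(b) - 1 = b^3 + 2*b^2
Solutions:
 u(b) = C1 - sqrt(2)*b^4/8 - sqrt(2)*b^3/3 + sqrt(6)*b^2/4 - sqrt(2)*b/2


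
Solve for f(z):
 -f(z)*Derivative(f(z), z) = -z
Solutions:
 f(z) = -sqrt(C1 + z^2)
 f(z) = sqrt(C1 + z^2)


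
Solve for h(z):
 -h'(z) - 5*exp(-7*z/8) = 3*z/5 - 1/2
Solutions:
 h(z) = C1 - 3*z^2/10 + z/2 + 40*exp(-7*z/8)/7


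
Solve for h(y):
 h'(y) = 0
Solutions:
 h(y) = C1


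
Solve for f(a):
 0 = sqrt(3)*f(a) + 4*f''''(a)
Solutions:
 f(a) = (C1*sin(3^(1/8)*a/2) + C2*cos(3^(1/8)*a/2))*exp(-3^(1/8)*a/2) + (C3*sin(3^(1/8)*a/2) + C4*cos(3^(1/8)*a/2))*exp(3^(1/8)*a/2)


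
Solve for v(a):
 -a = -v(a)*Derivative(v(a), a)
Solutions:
 v(a) = -sqrt(C1 + a^2)
 v(a) = sqrt(C1 + a^2)


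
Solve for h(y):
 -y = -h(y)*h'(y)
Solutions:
 h(y) = -sqrt(C1 + y^2)
 h(y) = sqrt(C1 + y^2)


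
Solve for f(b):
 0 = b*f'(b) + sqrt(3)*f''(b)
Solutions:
 f(b) = C1 + C2*erf(sqrt(2)*3^(3/4)*b/6)


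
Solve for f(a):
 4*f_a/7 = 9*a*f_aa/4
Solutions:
 f(a) = C1 + C2*a^(79/63)


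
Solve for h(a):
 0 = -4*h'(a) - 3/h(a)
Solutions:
 h(a) = -sqrt(C1 - 6*a)/2
 h(a) = sqrt(C1 - 6*a)/2


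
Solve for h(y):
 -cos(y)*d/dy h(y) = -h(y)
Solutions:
 h(y) = C1*sqrt(sin(y) + 1)/sqrt(sin(y) - 1)


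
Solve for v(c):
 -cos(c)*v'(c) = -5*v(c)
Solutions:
 v(c) = C1*sqrt(sin(c) + 1)*(sin(c)^2 + 2*sin(c) + 1)/(sqrt(sin(c) - 1)*(sin(c)^2 - 2*sin(c) + 1))


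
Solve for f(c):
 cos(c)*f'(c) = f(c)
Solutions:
 f(c) = C1*sqrt(sin(c) + 1)/sqrt(sin(c) - 1)


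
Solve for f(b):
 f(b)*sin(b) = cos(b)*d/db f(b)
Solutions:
 f(b) = C1/cos(b)


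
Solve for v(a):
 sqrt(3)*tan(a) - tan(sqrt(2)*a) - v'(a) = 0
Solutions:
 v(a) = C1 - sqrt(3)*log(cos(a)) + sqrt(2)*log(cos(sqrt(2)*a))/2


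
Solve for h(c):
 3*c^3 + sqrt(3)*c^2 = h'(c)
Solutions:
 h(c) = C1 + 3*c^4/4 + sqrt(3)*c^3/3


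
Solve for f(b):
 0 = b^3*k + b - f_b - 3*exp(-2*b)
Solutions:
 f(b) = C1 + b^4*k/4 + b^2/2 + 3*exp(-2*b)/2


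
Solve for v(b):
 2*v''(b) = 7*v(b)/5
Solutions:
 v(b) = C1*exp(-sqrt(70)*b/10) + C2*exp(sqrt(70)*b/10)


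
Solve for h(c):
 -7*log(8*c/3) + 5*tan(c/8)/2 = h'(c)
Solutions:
 h(c) = C1 - 7*c*log(c) - 21*c*log(2) + 7*c + 7*c*log(3) - 20*log(cos(c/8))


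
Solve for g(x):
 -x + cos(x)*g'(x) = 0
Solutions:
 g(x) = C1 + Integral(x/cos(x), x)


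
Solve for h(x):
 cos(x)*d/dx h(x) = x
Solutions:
 h(x) = C1 + Integral(x/cos(x), x)


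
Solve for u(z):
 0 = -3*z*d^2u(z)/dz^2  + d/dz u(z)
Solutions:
 u(z) = C1 + C2*z^(4/3)


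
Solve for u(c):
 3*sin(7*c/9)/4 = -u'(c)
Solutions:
 u(c) = C1 + 27*cos(7*c/9)/28


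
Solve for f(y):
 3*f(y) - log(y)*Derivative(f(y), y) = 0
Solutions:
 f(y) = C1*exp(3*li(y))


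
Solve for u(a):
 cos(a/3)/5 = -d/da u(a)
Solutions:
 u(a) = C1 - 3*sin(a/3)/5


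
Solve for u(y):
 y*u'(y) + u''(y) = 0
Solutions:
 u(y) = C1 + C2*erf(sqrt(2)*y/2)


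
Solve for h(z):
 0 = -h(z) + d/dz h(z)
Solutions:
 h(z) = C1*exp(z)


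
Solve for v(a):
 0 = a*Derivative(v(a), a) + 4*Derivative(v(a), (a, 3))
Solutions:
 v(a) = C1 + Integral(C2*airyai(-2^(1/3)*a/2) + C3*airybi(-2^(1/3)*a/2), a)


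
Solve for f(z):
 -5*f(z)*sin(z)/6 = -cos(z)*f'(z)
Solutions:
 f(z) = C1/cos(z)^(5/6)


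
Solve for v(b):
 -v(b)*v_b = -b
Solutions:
 v(b) = -sqrt(C1 + b^2)
 v(b) = sqrt(C1 + b^2)


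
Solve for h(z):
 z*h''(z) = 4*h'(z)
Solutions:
 h(z) = C1 + C2*z^5


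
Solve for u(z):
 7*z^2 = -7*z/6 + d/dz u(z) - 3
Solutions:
 u(z) = C1 + 7*z^3/3 + 7*z^2/12 + 3*z


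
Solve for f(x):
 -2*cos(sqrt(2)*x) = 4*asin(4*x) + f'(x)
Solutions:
 f(x) = C1 - 4*x*asin(4*x) - sqrt(1 - 16*x^2) - sqrt(2)*sin(sqrt(2)*x)


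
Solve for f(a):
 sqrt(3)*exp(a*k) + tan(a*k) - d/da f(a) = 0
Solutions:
 f(a) = C1 + sqrt(3)*Piecewise((exp(a*k)/k, Ne(k, 0)), (a, True)) + Piecewise((-log(cos(a*k))/k, Ne(k, 0)), (0, True))


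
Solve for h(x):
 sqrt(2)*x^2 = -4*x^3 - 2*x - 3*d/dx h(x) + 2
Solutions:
 h(x) = C1 - x^4/3 - sqrt(2)*x^3/9 - x^2/3 + 2*x/3


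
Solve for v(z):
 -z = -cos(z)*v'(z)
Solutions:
 v(z) = C1 + Integral(z/cos(z), z)


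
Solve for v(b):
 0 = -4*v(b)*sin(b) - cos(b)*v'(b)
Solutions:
 v(b) = C1*cos(b)^4


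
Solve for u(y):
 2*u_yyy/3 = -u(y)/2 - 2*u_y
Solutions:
 u(y) = C1*exp(y*(-1/(3 + sqrt(73))^(1/3) + (3 + sqrt(73))^(1/3)/4))*sin(sqrt(3)*y*((3 + sqrt(73))^(-1/3) + (3 + sqrt(73))^(1/3)/4)) + C2*exp(y*(-1/(3 + sqrt(73))^(1/3) + (3 + sqrt(73))^(1/3)/4))*cos(sqrt(3)*y*((3 + sqrt(73))^(-1/3) + (3 + sqrt(73))^(1/3)/4)) + C3*exp(y*(-(3 + sqrt(73))^(1/3)/2 + 2/(3 + sqrt(73))^(1/3)))


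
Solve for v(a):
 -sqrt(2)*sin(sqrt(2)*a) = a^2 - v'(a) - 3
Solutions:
 v(a) = C1 + a^3/3 - 3*a - cos(sqrt(2)*a)


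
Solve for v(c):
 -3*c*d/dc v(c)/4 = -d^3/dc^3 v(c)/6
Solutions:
 v(c) = C1 + Integral(C2*airyai(6^(2/3)*c/2) + C3*airybi(6^(2/3)*c/2), c)


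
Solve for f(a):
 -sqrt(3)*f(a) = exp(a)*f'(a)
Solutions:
 f(a) = C1*exp(sqrt(3)*exp(-a))


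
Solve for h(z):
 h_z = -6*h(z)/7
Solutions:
 h(z) = C1*exp(-6*z/7)


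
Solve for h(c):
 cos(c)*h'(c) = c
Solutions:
 h(c) = C1 + Integral(c/cos(c), c)


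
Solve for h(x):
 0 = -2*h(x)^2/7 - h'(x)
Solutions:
 h(x) = 7/(C1 + 2*x)


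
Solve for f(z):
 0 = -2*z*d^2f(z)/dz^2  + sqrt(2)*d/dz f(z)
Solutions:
 f(z) = C1 + C2*z^(sqrt(2)/2 + 1)


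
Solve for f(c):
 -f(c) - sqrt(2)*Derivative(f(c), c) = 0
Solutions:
 f(c) = C1*exp(-sqrt(2)*c/2)


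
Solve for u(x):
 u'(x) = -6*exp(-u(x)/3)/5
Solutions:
 u(x) = 3*log(C1 - 2*x/5)


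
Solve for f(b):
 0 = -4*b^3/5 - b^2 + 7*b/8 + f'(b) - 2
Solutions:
 f(b) = C1 + b^4/5 + b^3/3 - 7*b^2/16 + 2*b


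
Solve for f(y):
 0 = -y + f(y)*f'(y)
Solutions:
 f(y) = -sqrt(C1 + y^2)
 f(y) = sqrt(C1 + y^2)


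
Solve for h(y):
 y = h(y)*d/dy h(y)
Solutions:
 h(y) = -sqrt(C1 + y^2)
 h(y) = sqrt(C1 + y^2)


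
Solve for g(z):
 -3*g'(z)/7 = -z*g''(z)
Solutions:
 g(z) = C1 + C2*z^(10/7)


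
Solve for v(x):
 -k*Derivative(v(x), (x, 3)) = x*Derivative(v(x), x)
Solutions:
 v(x) = C1 + Integral(C2*airyai(x*(-1/k)^(1/3)) + C3*airybi(x*(-1/k)^(1/3)), x)


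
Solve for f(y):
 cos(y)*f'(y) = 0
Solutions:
 f(y) = C1


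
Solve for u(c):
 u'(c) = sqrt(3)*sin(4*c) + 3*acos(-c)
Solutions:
 u(c) = C1 + 3*c*acos(-c) + 3*sqrt(1 - c^2) - sqrt(3)*cos(4*c)/4


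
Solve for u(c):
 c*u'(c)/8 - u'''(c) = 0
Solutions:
 u(c) = C1 + Integral(C2*airyai(c/2) + C3*airybi(c/2), c)


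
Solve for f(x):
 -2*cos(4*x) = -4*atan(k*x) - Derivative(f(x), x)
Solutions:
 f(x) = C1 - 4*Piecewise((x*atan(k*x) - log(k^2*x^2 + 1)/(2*k), Ne(k, 0)), (0, True)) + sin(4*x)/2


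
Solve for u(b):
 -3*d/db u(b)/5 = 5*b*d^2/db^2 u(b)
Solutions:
 u(b) = C1 + C2*b^(22/25)


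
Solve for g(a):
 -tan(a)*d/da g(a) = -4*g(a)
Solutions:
 g(a) = C1*sin(a)^4


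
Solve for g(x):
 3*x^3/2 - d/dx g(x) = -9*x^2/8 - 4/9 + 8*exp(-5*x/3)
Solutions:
 g(x) = C1 + 3*x^4/8 + 3*x^3/8 + 4*x/9 + 24*exp(-5*x/3)/5


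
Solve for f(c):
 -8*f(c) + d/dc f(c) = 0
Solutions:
 f(c) = C1*exp(8*c)


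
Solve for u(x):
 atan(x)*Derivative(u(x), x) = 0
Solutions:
 u(x) = C1


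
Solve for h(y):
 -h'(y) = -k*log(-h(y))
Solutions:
 -li(-h(y)) = C1 + k*y


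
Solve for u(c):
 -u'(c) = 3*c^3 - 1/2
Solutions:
 u(c) = C1 - 3*c^4/4 + c/2


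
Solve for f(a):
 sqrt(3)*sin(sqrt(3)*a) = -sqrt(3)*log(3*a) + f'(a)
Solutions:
 f(a) = C1 + sqrt(3)*a*(log(a) - 1) + sqrt(3)*a*log(3) - cos(sqrt(3)*a)


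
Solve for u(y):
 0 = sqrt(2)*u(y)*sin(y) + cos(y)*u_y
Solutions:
 u(y) = C1*cos(y)^(sqrt(2))


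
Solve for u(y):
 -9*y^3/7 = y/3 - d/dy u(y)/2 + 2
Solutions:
 u(y) = C1 + 9*y^4/14 + y^2/3 + 4*y


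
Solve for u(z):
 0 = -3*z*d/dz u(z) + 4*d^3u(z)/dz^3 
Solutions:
 u(z) = C1 + Integral(C2*airyai(6^(1/3)*z/2) + C3*airybi(6^(1/3)*z/2), z)


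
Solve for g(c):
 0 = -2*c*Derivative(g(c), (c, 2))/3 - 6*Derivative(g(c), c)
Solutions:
 g(c) = C1 + C2/c^8


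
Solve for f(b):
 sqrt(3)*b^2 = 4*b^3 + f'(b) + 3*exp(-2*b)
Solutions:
 f(b) = C1 - b^4 + sqrt(3)*b^3/3 + 3*exp(-2*b)/2


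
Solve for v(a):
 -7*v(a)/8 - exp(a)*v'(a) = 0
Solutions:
 v(a) = C1*exp(7*exp(-a)/8)


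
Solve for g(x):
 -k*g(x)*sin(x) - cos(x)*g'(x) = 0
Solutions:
 g(x) = C1*exp(k*log(cos(x)))


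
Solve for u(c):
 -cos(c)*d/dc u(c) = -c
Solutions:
 u(c) = C1 + Integral(c/cos(c), c)


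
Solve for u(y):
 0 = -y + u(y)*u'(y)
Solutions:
 u(y) = -sqrt(C1 + y^2)
 u(y) = sqrt(C1 + y^2)


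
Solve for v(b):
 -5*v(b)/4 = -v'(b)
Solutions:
 v(b) = C1*exp(5*b/4)


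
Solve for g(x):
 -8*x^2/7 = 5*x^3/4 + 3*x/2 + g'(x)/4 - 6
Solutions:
 g(x) = C1 - 5*x^4/4 - 32*x^3/21 - 3*x^2 + 24*x


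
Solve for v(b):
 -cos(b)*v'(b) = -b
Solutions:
 v(b) = C1 + Integral(b/cos(b), b)


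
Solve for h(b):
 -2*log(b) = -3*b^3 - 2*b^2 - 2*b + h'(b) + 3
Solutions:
 h(b) = C1 + 3*b^4/4 + 2*b^3/3 + b^2 - 2*b*log(b) - b


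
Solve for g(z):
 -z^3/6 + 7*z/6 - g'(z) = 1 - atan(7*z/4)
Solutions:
 g(z) = C1 - z^4/24 + 7*z^2/12 + z*atan(7*z/4) - z - 2*log(49*z^2 + 16)/7


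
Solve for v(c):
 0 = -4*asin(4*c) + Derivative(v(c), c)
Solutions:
 v(c) = C1 + 4*c*asin(4*c) + sqrt(1 - 16*c^2)


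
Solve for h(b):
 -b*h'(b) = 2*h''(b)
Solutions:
 h(b) = C1 + C2*erf(b/2)


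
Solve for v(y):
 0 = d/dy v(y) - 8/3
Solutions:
 v(y) = C1 + 8*y/3


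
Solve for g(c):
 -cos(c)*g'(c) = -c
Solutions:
 g(c) = C1 + Integral(c/cos(c), c)


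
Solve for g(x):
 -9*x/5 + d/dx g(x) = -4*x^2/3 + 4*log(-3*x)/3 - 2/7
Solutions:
 g(x) = C1 - 4*x^3/9 + 9*x^2/10 + 4*x*log(-x)/3 + 2*x*(-17 + 14*log(3))/21


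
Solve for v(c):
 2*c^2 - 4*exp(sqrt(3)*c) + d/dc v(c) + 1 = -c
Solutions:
 v(c) = C1 - 2*c^3/3 - c^2/2 - c + 4*sqrt(3)*exp(sqrt(3)*c)/3


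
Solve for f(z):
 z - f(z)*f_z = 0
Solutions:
 f(z) = -sqrt(C1 + z^2)
 f(z) = sqrt(C1 + z^2)


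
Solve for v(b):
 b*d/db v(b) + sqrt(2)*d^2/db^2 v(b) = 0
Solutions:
 v(b) = C1 + C2*erf(2^(1/4)*b/2)


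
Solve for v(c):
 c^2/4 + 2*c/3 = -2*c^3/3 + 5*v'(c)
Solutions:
 v(c) = C1 + c^4/30 + c^3/60 + c^2/15


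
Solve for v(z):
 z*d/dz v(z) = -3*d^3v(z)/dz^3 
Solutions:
 v(z) = C1 + Integral(C2*airyai(-3^(2/3)*z/3) + C3*airybi(-3^(2/3)*z/3), z)


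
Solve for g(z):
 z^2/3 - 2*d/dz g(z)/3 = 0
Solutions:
 g(z) = C1 + z^3/6


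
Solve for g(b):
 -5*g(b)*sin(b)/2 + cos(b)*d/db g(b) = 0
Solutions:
 g(b) = C1/cos(b)^(5/2)


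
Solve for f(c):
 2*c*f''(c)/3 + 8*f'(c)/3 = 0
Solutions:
 f(c) = C1 + C2/c^3


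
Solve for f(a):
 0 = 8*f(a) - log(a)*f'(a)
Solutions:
 f(a) = C1*exp(8*li(a))


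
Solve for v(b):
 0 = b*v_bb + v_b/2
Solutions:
 v(b) = C1 + C2*sqrt(b)


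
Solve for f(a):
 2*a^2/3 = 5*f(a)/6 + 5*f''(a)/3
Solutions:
 f(a) = C1*sin(sqrt(2)*a/2) + C2*cos(sqrt(2)*a/2) + 4*a^2/5 - 16/5


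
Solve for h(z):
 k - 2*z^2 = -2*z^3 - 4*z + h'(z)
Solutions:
 h(z) = C1 + k*z + z^4/2 - 2*z^3/3 + 2*z^2


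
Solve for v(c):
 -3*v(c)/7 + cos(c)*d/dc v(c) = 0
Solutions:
 v(c) = C1*(sin(c) + 1)^(3/14)/(sin(c) - 1)^(3/14)


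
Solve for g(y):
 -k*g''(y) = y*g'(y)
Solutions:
 g(y) = C1 + C2*sqrt(k)*erf(sqrt(2)*y*sqrt(1/k)/2)


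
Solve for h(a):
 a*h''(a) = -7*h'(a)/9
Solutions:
 h(a) = C1 + C2*a^(2/9)


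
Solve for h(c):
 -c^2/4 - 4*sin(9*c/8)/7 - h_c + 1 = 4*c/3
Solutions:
 h(c) = C1 - c^3/12 - 2*c^2/3 + c + 32*cos(9*c/8)/63


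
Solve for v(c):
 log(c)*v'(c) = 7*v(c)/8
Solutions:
 v(c) = C1*exp(7*li(c)/8)


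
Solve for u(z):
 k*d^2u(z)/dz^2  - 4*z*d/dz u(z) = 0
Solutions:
 u(z) = C1 + C2*erf(sqrt(2)*z*sqrt(-1/k))/sqrt(-1/k)


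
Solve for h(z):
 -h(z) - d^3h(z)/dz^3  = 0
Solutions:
 h(z) = C3*exp(-z) + (C1*sin(sqrt(3)*z/2) + C2*cos(sqrt(3)*z/2))*exp(z/2)


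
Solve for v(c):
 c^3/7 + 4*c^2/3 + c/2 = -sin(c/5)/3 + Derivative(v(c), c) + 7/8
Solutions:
 v(c) = C1 + c^4/28 + 4*c^3/9 + c^2/4 - 7*c/8 - 5*cos(c/5)/3


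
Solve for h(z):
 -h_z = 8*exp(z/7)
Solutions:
 h(z) = C1 - 56*exp(z/7)


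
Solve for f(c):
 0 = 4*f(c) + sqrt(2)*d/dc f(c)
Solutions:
 f(c) = C1*exp(-2*sqrt(2)*c)


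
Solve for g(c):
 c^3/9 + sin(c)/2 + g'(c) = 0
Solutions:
 g(c) = C1 - c^4/36 + cos(c)/2


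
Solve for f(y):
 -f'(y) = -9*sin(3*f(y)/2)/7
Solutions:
 -9*y/7 + log(cos(3*f(y)/2) - 1)/3 - log(cos(3*f(y)/2) + 1)/3 = C1


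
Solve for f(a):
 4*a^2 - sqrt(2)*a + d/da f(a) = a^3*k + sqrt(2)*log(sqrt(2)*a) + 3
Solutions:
 f(a) = C1 + a^4*k/4 - 4*a^3/3 + sqrt(2)*a^2/2 + sqrt(2)*a*log(a) - sqrt(2)*a + sqrt(2)*a*log(2)/2 + 3*a


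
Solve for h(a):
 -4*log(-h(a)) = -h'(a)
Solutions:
 -li(-h(a)) = C1 + 4*a


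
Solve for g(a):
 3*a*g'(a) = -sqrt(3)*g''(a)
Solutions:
 g(a) = C1 + C2*erf(sqrt(2)*3^(1/4)*a/2)


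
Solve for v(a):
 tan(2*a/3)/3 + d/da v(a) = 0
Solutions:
 v(a) = C1 + log(cos(2*a/3))/2


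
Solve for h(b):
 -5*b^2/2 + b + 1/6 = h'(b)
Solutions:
 h(b) = C1 - 5*b^3/6 + b^2/2 + b/6


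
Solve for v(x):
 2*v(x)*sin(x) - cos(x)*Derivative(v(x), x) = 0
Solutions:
 v(x) = C1/cos(x)^2


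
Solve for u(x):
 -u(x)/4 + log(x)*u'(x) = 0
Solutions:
 u(x) = C1*exp(li(x)/4)


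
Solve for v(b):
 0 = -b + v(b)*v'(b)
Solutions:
 v(b) = -sqrt(C1 + b^2)
 v(b) = sqrt(C1 + b^2)


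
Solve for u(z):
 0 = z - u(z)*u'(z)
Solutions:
 u(z) = -sqrt(C1 + z^2)
 u(z) = sqrt(C1 + z^2)


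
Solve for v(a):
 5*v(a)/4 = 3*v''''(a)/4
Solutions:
 v(a) = C1*exp(-3^(3/4)*5^(1/4)*a/3) + C2*exp(3^(3/4)*5^(1/4)*a/3) + C3*sin(3^(3/4)*5^(1/4)*a/3) + C4*cos(3^(3/4)*5^(1/4)*a/3)


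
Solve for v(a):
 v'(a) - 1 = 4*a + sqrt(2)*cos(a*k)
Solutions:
 v(a) = C1 + 2*a^2 + a + sqrt(2)*sin(a*k)/k


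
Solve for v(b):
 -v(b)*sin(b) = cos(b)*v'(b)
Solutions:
 v(b) = C1*cos(b)


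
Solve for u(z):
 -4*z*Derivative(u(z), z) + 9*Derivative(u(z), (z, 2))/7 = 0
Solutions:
 u(z) = C1 + C2*erfi(sqrt(14)*z/3)


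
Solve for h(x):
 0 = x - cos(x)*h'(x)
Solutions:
 h(x) = C1 + Integral(x/cos(x), x)


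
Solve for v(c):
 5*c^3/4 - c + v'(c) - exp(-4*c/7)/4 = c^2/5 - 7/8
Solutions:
 v(c) = C1 - 5*c^4/16 + c^3/15 + c^2/2 - 7*c/8 - 7*exp(-4*c/7)/16


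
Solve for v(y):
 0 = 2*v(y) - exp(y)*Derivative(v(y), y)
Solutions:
 v(y) = C1*exp(-2*exp(-y))


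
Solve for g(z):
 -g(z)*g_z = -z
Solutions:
 g(z) = -sqrt(C1 + z^2)
 g(z) = sqrt(C1 + z^2)


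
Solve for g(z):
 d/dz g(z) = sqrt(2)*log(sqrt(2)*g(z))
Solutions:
 -sqrt(2)*Integral(1/(2*log(_y) + log(2)), (_y, g(z))) = C1 - z


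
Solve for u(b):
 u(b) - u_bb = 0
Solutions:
 u(b) = C1*exp(-b) + C2*exp(b)


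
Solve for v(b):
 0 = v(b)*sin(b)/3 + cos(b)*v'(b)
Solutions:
 v(b) = C1*cos(b)^(1/3)


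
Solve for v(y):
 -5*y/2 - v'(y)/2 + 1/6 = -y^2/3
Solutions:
 v(y) = C1 + 2*y^3/9 - 5*y^2/2 + y/3


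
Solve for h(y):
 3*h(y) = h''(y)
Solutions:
 h(y) = C1*exp(-sqrt(3)*y) + C2*exp(sqrt(3)*y)


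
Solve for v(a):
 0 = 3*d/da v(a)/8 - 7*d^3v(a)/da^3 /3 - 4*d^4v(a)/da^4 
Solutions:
 v(a) = C1 + C2*exp(-a*(49/(27*sqrt(4503) + 1844)^(1/3) + 14 + (27*sqrt(4503) + 1844)^(1/3))/72)*sin(sqrt(3)*a*(-(27*sqrt(4503) + 1844)^(1/3) + 49/(27*sqrt(4503) + 1844)^(1/3))/72) + C3*exp(-a*(49/(27*sqrt(4503) + 1844)^(1/3) + 14 + (27*sqrt(4503) + 1844)^(1/3))/72)*cos(sqrt(3)*a*(-(27*sqrt(4503) + 1844)^(1/3) + 49/(27*sqrt(4503) + 1844)^(1/3))/72) + C4*exp(a*(-7 + 49/(27*sqrt(4503) + 1844)^(1/3) + (27*sqrt(4503) + 1844)^(1/3))/36)


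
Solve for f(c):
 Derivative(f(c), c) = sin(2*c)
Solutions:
 f(c) = C1 - cos(2*c)/2


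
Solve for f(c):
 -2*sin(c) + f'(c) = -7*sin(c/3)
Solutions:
 f(c) = C1 + 21*cos(c/3) - 2*cos(c)


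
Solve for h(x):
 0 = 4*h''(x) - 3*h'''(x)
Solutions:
 h(x) = C1 + C2*x + C3*exp(4*x/3)


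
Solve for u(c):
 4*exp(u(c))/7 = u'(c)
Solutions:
 u(c) = log(-1/(C1 + 4*c)) + log(7)


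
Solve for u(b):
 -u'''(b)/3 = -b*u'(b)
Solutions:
 u(b) = C1 + Integral(C2*airyai(3^(1/3)*b) + C3*airybi(3^(1/3)*b), b)


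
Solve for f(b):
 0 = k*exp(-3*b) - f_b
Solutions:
 f(b) = C1 - k*exp(-3*b)/3


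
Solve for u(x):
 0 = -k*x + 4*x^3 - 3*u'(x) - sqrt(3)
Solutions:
 u(x) = C1 - k*x^2/6 + x^4/3 - sqrt(3)*x/3


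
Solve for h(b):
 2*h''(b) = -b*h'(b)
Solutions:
 h(b) = C1 + C2*erf(b/2)
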